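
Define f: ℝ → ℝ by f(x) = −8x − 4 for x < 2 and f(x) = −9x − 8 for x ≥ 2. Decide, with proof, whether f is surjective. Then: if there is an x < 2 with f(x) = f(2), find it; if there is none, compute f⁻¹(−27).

19/9

Both pieces are strictly decreasing (slopes −8 and −9), so each is injective on its own interval.
The left piece maps (−∞, 2) onto (−20, ∞); the right piece maps [2, ∞) onto (−∞, −26].
The union (−20, ∞) ∪ (−∞, −26] omits the interval between −20 and −26; in particular −20 has no preimage. So f is not surjective.
Because the two images are disjoint, no x < 2 has f(x) = f(2), so we compute f⁻¹(−27): −27 lies in (−∞, −26], so solve −9x − 8 = −27: x = (−27 + 8)/(−9) = 19/9.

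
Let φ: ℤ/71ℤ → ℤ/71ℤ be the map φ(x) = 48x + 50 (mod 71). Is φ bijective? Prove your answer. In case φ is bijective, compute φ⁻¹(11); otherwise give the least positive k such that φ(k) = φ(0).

Recall that φ is injective if φ(u) = φ(v) implies u = v.
Suppose φ(u) = φ(v) in ℤ/71ℤ. Then 48u + 50 ≡ 48v + 50 (mod 71), hence 48(u − v) ≡ 0 (mod 71).
Since gcd(48, 71) = 1, 48 is invertible modulo 71, so u − v ≡ 0 (mod 71), i.e. u = v.
We now compute 48⁻¹ mod 71 explicitly. Euclid's algorithm: 71 = 1·48 + 23, 48 = 2·23 + 2, 23 = 11·2 + 1; back-substituting gives 1 = 37·48 − 25·71, so 48⁻¹ ≡ 37 (mod 71).
For any y ∈ ℤ/71ℤ, x = 37(y − 50) mod 71 satisfies φ(x) = 48·37(y − 50) + 50 ≡ y (since 48·37 ≡ 1 mod 71). So every y has a preimage.
Therefore φ is bijective.
Since φ is bijective, we compute φ⁻¹(11): solve 48x + 50 ≡ 11 (mod 71), i.e. 48x ≡ 32 (mod 71).
Multiplying by 48⁻¹ = 37 gives x ≡ 37·32 = 1184 = 16·71 + 48 ≡ 48 (mod 71).
Check: φ(48) = 48·48 + 50 = 2354 = 33·71 + 11 ≡ 11 (mod 71).

48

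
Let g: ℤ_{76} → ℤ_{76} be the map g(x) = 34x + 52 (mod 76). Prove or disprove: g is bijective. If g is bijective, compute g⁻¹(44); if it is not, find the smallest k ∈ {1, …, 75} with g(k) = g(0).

We have gcd(34, 76) = 2 > 1. Taking x_1 = 0 and x_2 = 38: g(0) = 52 and g(38) = 34·38 + 52 = 1344 ≡ 52 (mod 76).
So g(0) = g(38) while 0 ≠ 38, therefore g is not injective, hence not bijective.
Since g is not bijective, we find the least positive k with g(k) = g(0): this means 34k ≡ 0 (mod 76), i.e. 76 ∣ 34k. Since gcd(34, 76) = 2, dividing through by 2 this holds exactly when 38 ∣ 17k, and as gcd(17, 38) = 1, exactly when 38 ∣ k.
The smallest positive such k is 38.

38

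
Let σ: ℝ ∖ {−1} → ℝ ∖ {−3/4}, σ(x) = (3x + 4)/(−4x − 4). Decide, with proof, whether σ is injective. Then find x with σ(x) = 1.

-8/7

Suppose σ(x_1) = σ(x_2). Cross-multiplying: (3x_1 + 4)(−4x_2 − 4) = (3x_2 + 4)(−4x_1 − 4).
Expanding both sides and cancelling the symmetric terms leaves 4·(x_1 − x_2) = 0. Since 4 ≠ 0, x_1 = x_2. Thus σ is injective.
Solving σ(x) = 1: cross-multiplying gives 3x + 4 = 1(−4x − 4), which rearranges to 7x = −8, so x = −8/7.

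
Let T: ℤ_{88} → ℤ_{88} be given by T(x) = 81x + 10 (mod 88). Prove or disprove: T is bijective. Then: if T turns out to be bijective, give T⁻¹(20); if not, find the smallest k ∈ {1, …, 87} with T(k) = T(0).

Suppose T(a) = T(b) in ℤ_{88}. Then 81a + 10 ≡ 81b + 10 (mod 88), thus 81(a − b) ≡ 0 (mod 88).
Since gcd(81, 88) = 1, 81 is invertible modulo 88, so a − b ≡ 0 (mod 88), i.e. a = b.
We now compute 81⁻¹ mod 88 explicitly. Euclid's algorithm: 88 = 1·81 + 7, 81 = 11·7 + 4, 7 = 1·4 + 3, 4 = 1·3 + 1; back-substituting gives 1 = 25·81 − 23·88, so 81⁻¹ ≡ 25 (mod 88).
For any y ∈ ℤ_{88}, x = 25(y − 10) mod 88 satisfies T(x) = 81·25(y − 10) + 10 ≡ y (since 81·25 ≡ 1 mod 88). So every y has a preimage.
Therefore T is bijective.
Since T is bijective, we compute T⁻¹(20): solve 81x + 10 ≡ 20 (mod 88), i.e. 81x ≡ 10 (mod 88).
Multiplying by 81⁻¹ = 25 gives x ≡ 25·10 = 250 = 2·88 + 74 ≡ 74 (mod 88).
Check: T(74) = 81·74 + 10 = 6004 = 68·88 + 20 ≡ 20 (mod 88).

74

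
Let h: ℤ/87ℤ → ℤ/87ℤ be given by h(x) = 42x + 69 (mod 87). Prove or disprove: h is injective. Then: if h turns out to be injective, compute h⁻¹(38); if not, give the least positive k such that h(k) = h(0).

29

Recall: h is injective when h(x_1) = h(x_2) forces x_1 = x_2.
We have gcd(42, 87) = 3 > 1. Taking x_1 = 0 and x_2 = 29: h(0) = 69 and h(29) = 42·29 + 69 = 1287 ≡ 69 (mod 87).
So h(0) = h(29) while 0 ≠ 29, hence h is not injective.
Since h is not injective, we find the least positive k with h(k) = h(0): this means 42k ≡ 0 (mod 87), i.e. 87 ∣ 42k. Since gcd(42, 87) = 3, dividing through by 3 this holds exactly when 29 ∣ 14k, and as gcd(14, 29) = 1, exactly when 29 ∣ k.
The smallest positive such k is 29.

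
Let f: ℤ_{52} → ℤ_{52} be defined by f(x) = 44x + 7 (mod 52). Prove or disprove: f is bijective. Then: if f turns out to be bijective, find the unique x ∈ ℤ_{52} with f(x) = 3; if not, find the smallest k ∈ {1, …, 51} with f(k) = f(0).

Recall: f is injective if f(x_1) = f(x_2) implies x_1 = x_2.
We have gcd(44, 52) = 4 > 1. Taking x_1 = 0 and x_2 = 13: f(0) = 7 and f(13) = 44·13 + 7 = 579 ≡ 7 (mod 52).
So f(0) = f(13) while 0 ≠ 13, thus f is not injective, hence not bijective.
Since f is not bijective, we find the least positive k with f(k) = f(0): this means 44k ≡ 0 (mod 52), i.e. 52 ∣ 44k. Since gcd(44, 52) = 4, dividing through by 4 this holds exactly when 13 ∣ 11k, and as gcd(11, 13) = 1, exactly when 13 ∣ k.
The smallest positive such k is 13.

13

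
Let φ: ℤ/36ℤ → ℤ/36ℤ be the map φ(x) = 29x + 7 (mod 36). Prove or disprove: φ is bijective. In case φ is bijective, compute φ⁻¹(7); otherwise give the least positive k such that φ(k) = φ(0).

Recall that φ is injective when φ(a) = φ(b) forces a = b.
Suppose φ(a) = φ(b) in ℤ/36ℤ. Then 29a + 7 ≡ 29b + 7 (mod 36), thus 29(a − b) ≡ 0 (mod 36).
Since gcd(29, 36) = 1, 29 is invertible modulo 36, thus a − b ≡ 0 (mod 36), i.e. a = b.
We now compute 29⁻¹ mod 36 explicitly. Euclid's algorithm: 36 = 1·29 + 7, 29 = 4·7 + 1; back-substituting gives 1 = 5·29 − 4·36, so 29⁻¹ ≡ 5 (mod 36).
For any y ∈ ℤ/36ℤ, x = 5(y − 7) mod 36 satisfies φ(x) = 29·5(y − 7) + 7 ≡ y (since 29·5 ≡ 1 mod 36). So every y has a preimage.
Hence φ is bijective.
Since φ is bijective, we find φ⁻¹(7): we need 29x ≡ 7 − 7 ≡ 0 (mod 36). Using 29⁻¹ = 5: x ≡ 5·0 = 0, so x = 0.
Check: φ(0) = 29·0 + 7 = 7 ≡ 7 (mod 36).

0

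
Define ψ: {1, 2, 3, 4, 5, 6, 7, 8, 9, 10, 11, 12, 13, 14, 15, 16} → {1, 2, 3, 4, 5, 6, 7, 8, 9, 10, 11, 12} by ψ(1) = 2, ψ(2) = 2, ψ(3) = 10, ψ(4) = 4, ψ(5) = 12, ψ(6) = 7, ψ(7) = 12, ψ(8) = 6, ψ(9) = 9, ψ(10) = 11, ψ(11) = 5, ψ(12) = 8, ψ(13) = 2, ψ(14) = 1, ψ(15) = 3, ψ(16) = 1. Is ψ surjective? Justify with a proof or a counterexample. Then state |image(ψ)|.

12

Every element of the codomain has a preimage: 1 = ψ(14), 2 = ψ(1), 3 = ψ(15), 4 = ψ(4), 5 = ψ(11), 6 = ψ(8), 7 = ψ(6), 8 = ψ(12), 9 = ψ(9), 10 = ψ(3), 11 = ψ(10), 12 = ψ(5).
Thus ψ is surjective.
The image of ψ is {1, 2, 3, 4, 5, 6, 7, 8, 9, 10, 11, 12}, which has 12 elements.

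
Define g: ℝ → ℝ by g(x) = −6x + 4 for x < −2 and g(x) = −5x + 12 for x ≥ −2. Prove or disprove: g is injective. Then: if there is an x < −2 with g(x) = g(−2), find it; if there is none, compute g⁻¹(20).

Both pieces are strictly decreasing (slopes −6 and −5), so each is injective on its own interval.
The left piece maps (−∞, −2) onto (16, ∞); the right piece maps [−2, ∞) onto (−∞, 22].
These images overlap. In particular g(−2) = 22 (right piece), and solving −6x + 4 = 22 on the left piece gives x = −3 < −2.
So g(−3) = g(−2) with −3 ≠ −2, and g is not injective. This x = −3 is the requested value below −2.

-3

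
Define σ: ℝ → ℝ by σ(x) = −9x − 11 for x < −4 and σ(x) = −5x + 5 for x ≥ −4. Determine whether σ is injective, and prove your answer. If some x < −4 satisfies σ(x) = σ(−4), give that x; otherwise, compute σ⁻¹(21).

-16/5

Both pieces are strictly decreasing (slopes −9 and −5), so each is injective on its own interval.
The left piece maps (−∞, −4) onto (25, ∞); the right piece maps [−4, ∞) onto (−∞, 25].
These images are disjoint, so no value is attained by both pieces. Thus σ is injective.
Because the two images are disjoint, no x < −4 has σ(x) = σ(−4), so we compute σ⁻¹(21): 21 lies in (−∞, 25], so solve −5x + 5 = 21: x = (21 − 5)/(−5) = −16/5.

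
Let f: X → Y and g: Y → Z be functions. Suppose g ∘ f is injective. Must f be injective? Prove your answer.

Suppose f(a) = f(b). Applying g: (g ∘ f)(a) = (g ∘ f)(b). Since g ∘ f is injective, a = b. So f is injective.

injective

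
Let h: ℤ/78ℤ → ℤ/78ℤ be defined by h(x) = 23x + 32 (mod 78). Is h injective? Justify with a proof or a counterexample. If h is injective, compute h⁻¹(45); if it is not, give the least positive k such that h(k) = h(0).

Suppose h(s) = h(t) in ℤ/78ℤ. Then 23s + 32 ≡ 23t + 32 (mod 78), therefore 23(s − t) ≡ 0 (mod 78).
Since gcd(23, 78) = 1, 23 is invertible modulo 78, so s − t ≡ 0 (mod 78), i.e. s = t.
Therefore h is injective.
We now compute 23⁻¹ mod 78 explicitly. Euclid's algorithm: 78 = 3·23 + 9, 23 = 2·9 + 5, 9 = 1·5 + 4, 5 = 1·4 + 1; back-substituting gives 1 = 17·23 − 5·78, so 23⁻¹ ≡ 17 (mod 78).
Since h is injective, we find h⁻¹(45): we need 23x ≡ 45 − 32 ≡ 13 (mod 78). Using 23⁻¹ = 17: x ≡ 17·13 = 221 = 2·78 + 65, so x = 65.
Check: h(65) = 23·65 + 32 = 1527 = 19·78 + 45 ≡ 45 (mod 78).

65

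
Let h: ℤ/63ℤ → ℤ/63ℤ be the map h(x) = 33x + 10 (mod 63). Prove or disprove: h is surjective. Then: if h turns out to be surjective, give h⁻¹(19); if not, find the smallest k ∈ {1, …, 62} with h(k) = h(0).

Since gcd(33, 63) = 3, we have 33x ≡ 0 (mod 3) for all x, so h(x) ≡ 1 (mod 3).
But 0 ≢ 1 (mod 3), so 0 ∈ ℤ/63ℤ has no preimage. So h is not surjective.
Since h is not surjective, we find the least positive k with h(k) = h(0): this means 33k ≡ 0 (mod 63), i.e. 63 ∣ 33k. Since gcd(33, 63) = 3, dividing through by 3 this holds exactly when 21 ∣ 11k, and as gcd(11, 21) = 1, exactly when 21 ∣ k.
The smallest positive such k is 21.

21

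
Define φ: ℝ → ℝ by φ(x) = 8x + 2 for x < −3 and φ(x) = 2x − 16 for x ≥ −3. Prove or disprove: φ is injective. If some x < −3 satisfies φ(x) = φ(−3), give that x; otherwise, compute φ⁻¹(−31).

-33/8

Both pieces are strictly increasing (slopes 8 and 2), so each is injective on its own interval.
The left piece maps (−∞, −3) onto (−∞, −22); the right piece maps [−3, ∞) onto [−22, ∞).
These images are disjoint, so no value is attained by both pieces. Thus φ is injective.
Because the two images are disjoint, no x < −3 has φ(x) = φ(−3), so we compute φ⁻¹(−31): −31 lies in (−∞, −22), so solve 8x + 2 = −31: x = (−31 − 2)/8 = −33/8.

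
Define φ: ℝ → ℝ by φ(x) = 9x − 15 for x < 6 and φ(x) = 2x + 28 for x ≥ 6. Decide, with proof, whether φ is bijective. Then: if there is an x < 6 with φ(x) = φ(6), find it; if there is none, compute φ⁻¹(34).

49/9

Both pieces are strictly increasing (slopes 9 and 2), so each is injective on its own interval.
The left piece maps (−∞, 6) onto (−∞, 39); the right piece maps [6, ∞) onto [40, ∞).
The images leave a gap (39 has no preimage), so φ is not surjective, hence not bijective.
Because the two images are disjoint, no x < 6 has φ(x) = φ(6), so we compute φ⁻¹(34): 34 lies in (−∞, 39), so solve 9x − 15 = 34: x = (34 + 15)/9 = 49/9.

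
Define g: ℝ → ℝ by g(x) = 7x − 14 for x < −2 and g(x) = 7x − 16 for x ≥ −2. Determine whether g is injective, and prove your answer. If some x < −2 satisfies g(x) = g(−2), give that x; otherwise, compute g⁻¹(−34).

Both pieces are strictly increasing (slopes 7 and 7), so each is injective on its own interval.
The left piece maps (−∞, −2) onto (−∞, −28); the right piece maps [−2, ∞) onto [−30, ∞).
These images overlap. In particular g(−2) = −30 (right piece), and solving 7x − 14 = −30 on the left piece gives x = −16/7 < −2.
So g(−16/7) = g(−2) with −16/7 ≠ −2, and g is not injective. This x = −16/7 is the requested value below −2.

-16/7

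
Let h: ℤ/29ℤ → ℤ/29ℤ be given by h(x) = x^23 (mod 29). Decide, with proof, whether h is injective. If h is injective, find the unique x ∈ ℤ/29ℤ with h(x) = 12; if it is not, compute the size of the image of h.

Since 29 is prime, the nonzero elements of ℤ/29ℤ form a cyclic group of order 28.
As gcd(23, 28) = 1, raising to the 23rd power is a bijection on this group: if a^23 ≡ b^23 then (ab^{−1})^23 = 1, and the only element of order dividing gcd(23, 28) = 1 is 1, so a = b.
With h(0) = 0 this makes h injective on all of ℤ/29ℤ, hence bijective (finite equal-size domain and codomain). In particular h is injective.
Since h is injective, we find the preimage of 12. The inverse of x ↦ x^23 on (ℤ/29ℤ)^× is x ↦ x^11, because 23·11 = 253 = 9·28 + 1 ≡ 1 (mod 28) and x^{28} = 1 for x ≠ 0 (Fermat). So h⁻¹(12) = 12^11 mod 29.
Repeated squaring mod 29: 12^1 ≡ 12, 12^2 ≡ 12² = 144 ≡ 28, 12^4 ≡ 28² = 784 ≡ 1, 12^8 ≡ 1² = 1. Since 11 = 8 + 2 + 1, 12^11 ≡ 1·28·12: 1·28 = 28, then 28·12 = 336 ≡ 17. So 12^11 ≡ 17 (mod 29).
Hence h⁻¹(12) = 17.

17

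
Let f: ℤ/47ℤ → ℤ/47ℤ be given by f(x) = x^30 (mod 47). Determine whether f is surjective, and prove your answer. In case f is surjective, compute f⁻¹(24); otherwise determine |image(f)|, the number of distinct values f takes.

24

f(23): Repeated squaring mod 47: 23^1 ≡ 23, 23^2 ≡ 23² = 529 ≡ 12, 23^4 ≡ 12² = 144 ≡ 3, 23^8 ≡ 3² = 9, 23^16 ≡ 9² = 81 ≡ 34. Since 30 = 16 + 8 + 4 + 2, 23^30 ≡ 34·9·3·12: 34·9 = 306 ≡ 24, then 24·3 = 72 ≡ 25, then 25·12 = 300 ≡ 18. So 23^30 ≡ 18 (mod 47).
f(24): Repeated squaring mod 47: 24^1 ≡ 24, 24^2 ≡ 24² = 576 ≡ 12, 24^4 ≡ 12² = 144 ≡ 3, 24^8 ≡ 3² = 9, 24^16 ≡ 9² = 81 ≡ 34. Since 30 = 16 + 8 + 4 + 2, 24^30 ≡ 34·9·3·12: 34·9 = 306 ≡ 24, then 24·3 = 72 ≡ 25, then 25·12 = 300 ≡ 18. So 24^30 ≡ 18 (mod 47).
So f(23) = f(24) = 18 while 23 ≠ 24, therefore f is not injective.
A non-injective map from the 47-element set ℤ/47ℤ to itself takes at most 46 distinct values, so it cannot be surjective. Hence f is not surjective.
Since f is not surjective, we determine |image(f)|. Computing x^30 mod 47 for each x (by repeated squaring, reducing mod 47 at every step), the values f(0), f(1), …, f(46) are: 0, 1, 34, 25, 28, 36, 4, 9, 12, 14, 2, 16, 42, 8, 24, 7, 32, 3, 6, 17, 21, 37, 27, 18, 18, 27, 37, 21, 17, 6, 3, 32, 7, 24, 8, 42, 16, 2, 14, 12, 9, 4, 36, 28, 25, 34, 1.
The distinct values are {0, 1, 2, 3, 4, 6, 7, 8, 9, 12, 14, 16, 17, 18, 21, 24, 25, 27, 28, 32, 34, 36, 37, 42}; there are 24 of them.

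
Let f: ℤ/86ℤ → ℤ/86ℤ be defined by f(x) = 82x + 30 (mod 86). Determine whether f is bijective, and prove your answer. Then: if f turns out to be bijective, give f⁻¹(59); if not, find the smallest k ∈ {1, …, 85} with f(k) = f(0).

By definition, f is injective when f(u) = f(v) forces u = v.
We have gcd(82, 86) = 2 > 1. Taking u = 0 and v = 43: f(0) = 30 and f(43) = 82·43 + 30 = 3556 ≡ 30 (mod 86).
So f(0) = f(43) while 0 ≠ 43, thus f is not injective, hence not bijective.
Since f is not bijective, we find the least positive k with f(k) = f(0): this means 82k ≡ 0 (mod 86), i.e. 86 ∣ 82k. Since gcd(82, 86) = 2, dividing through by 2 this holds exactly when 43 ∣ 41k, and as gcd(41, 43) = 1, exactly when 43 ∣ k.
The smallest positive such k is 43.

43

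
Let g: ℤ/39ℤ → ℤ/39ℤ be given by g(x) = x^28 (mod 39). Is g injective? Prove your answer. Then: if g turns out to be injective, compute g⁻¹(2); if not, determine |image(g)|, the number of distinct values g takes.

8

g(1) = 1^28 = 1.
g(5): Repeated squaring mod 39: 5^1 ≡ 5, 5^2 ≡ 5² = 25, 5^4 ≡ 25² = 625 ≡ 1, 5^8 ≡ 1² = 1, 5^16 ≡ 1² = 1. Since 28 = 16 + 8 + 4, 5^28 ≡ 1·1·1: 1·1 = 1, then 1·1 = 1. So 5^28 ≡ 1 (mod 39).
So g(1) = g(5) = 1 while 1 ≠ 5, so g is not injective.
Since g is not injective, we determine |image(g)|. Computing x^28 mod 39 for each x (by repeated squaring, reducing mod 39 at every step), the values g(0), g(1), …, g(38) are: 0, 1, 16, 3, 22, 1, 9, 22, 1, 9, 16, 16, 27, 13, 1, 3, 16, 22, 27, 22, 22, 27, 22, 16, 3, 1, 13, 27, 16, 16, 9, 1, 22, 9, 1, 22, 3, 16, 1.
The distinct values are {0, 1, 3, 9, 13, 16, 22, 27}; there are 8 of them.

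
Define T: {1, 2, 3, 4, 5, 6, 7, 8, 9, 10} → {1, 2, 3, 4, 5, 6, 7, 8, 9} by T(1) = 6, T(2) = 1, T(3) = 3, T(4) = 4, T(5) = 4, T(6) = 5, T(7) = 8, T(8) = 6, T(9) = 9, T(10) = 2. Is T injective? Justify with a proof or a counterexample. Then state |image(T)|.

8

T(4) = 4 = T(5) with 4 ≠ 5, so T is not injective.
The image of T is {1, 2, 3, 4, 5, 6, 8, 9}, which has 8 elements.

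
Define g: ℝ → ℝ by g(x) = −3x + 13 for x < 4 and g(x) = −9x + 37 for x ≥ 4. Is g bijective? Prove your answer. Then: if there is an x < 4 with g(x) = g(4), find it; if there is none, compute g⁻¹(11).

Both pieces are strictly decreasing (slopes −3 and −9), so each is injective on its own interval.
The left piece maps (−∞, 4) onto (1, ∞); the right piece maps [4, ∞) onto (−∞, 1].
Since 1 = 1, the images partition ℝ: g is injective and surjective, hence bijective.
Because the two images are disjoint, no x < 4 has g(x) = g(4), so we compute g⁻¹(11): 11 lies in (1, ∞), so solve −3x + 13 = 11: x = (11 − 13)/(−3) = 2/3.

2/3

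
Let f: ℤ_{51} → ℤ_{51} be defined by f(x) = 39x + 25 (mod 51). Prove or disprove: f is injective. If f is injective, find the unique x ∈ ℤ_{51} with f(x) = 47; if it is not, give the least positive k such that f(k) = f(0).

We have gcd(39, 51) = 3 > 1. Taking s = 0 and t = 17: f(0) = 25 and f(17) = 39·17 + 25 = 688 ≡ 25 (mod 51).
So f(0) = f(17) while 0 ≠ 17, thus f is not injective.
Since f is not injective, we find the least positive k with f(k) = f(0): this means 39k ≡ 0 (mod 51), i.e. 51 ∣ 39k. Since gcd(39, 51) = 3, dividing through by 3 this holds exactly when 17 ∣ 13k, and as gcd(13, 17) = 1, exactly when 17 ∣ k.
The smallest positive such k is 17.

17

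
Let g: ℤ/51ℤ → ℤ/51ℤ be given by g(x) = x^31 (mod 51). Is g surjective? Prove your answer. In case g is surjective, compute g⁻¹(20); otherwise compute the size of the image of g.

23

Computing x^31 mod 51 for each x (by repeated squaring, reducing mod 51 at every step), the values g(0), g(1), …, g(50) are: 0, 1, 26, 6, 13, 41, 3, 22, 32, 36, 46, 14, 27, 4, 11, 42, 16, 17, 18, 43, 23, 30, 7, 20, 39, 49, 2, 12, 31, 44, 21, 28, 8, 33, 34, 35, 9, 40, 47, 24, 37, 5, 15, 19, 29, 48, 10, 38, 45, 25, 50.
Every element of ℤ/51ℤ appears exactly once in this list, so g is a bijection, and in particular surjective.
Since g is surjective, we read off the preimage of 20 from the same table: g(23) = 20, so g⁻¹(20) = 23.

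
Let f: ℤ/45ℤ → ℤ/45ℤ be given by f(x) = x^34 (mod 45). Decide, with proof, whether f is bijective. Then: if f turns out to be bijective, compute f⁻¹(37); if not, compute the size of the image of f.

12

f(2): Repeated squaring mod 45: 2^1 ≡ 2, 2^2 ≡ 2² = 4, 2^4 ≡ 4² = 16, 2^8 ≡ 16² = 256 ≡ 31, 2^16 ≡ 31² = 961 ≡ 16, 2^32 ≡ 16² = 256 ≡ 31. Since 34 = 32 + 2, 2^34 ≡ 31·4: 31·4 = 124 ≡ 34. So 2^34 ≡ 34 (mod 45).
f(7): Repeated squaring mod 45: 7^1 ≡ 7, 7^2 ≡ 7² = 49 ≡ 4, 7^4 ≡ 4² = 16, 7^8 ≡ 16² = 256 ≡ 31, 7^16 ≡ 31² = 961 ≡ 16, 7^32 ≡ 16² = 256 ≡ 31. Since 34 = 32 + 2, 7^34 ≡ 31·4: 31·4 = 124 ≡ 34. So 7^34 ≡ 34 (mod 45).
So f(2) = f(7) = 34 while 2 ≠ 7, hence f is not injective, hence not bijective.
Since f is not bijective, we determine |image(f)|. Computing x^34 mod 45 for each x (by repeated squaring, reducing mod 45 at every step), the values f(0), f(1), …, f(44) are: 0, 1, 34, 9, 31, 40, 36, 34, 19, 36, 10, 16, 9, 4, 31, 0, 16, 19, 9, 1, 25, 36, 4, 4, 36, 25, 1, 9, 19, 16, 0, 31, 4, 9, 16, 10, 36, 19, 34, 36, 40, 31, 9, 34, 1.
The distinct values are {0, 1, 4, 9, 10, 16, 19, 25, 31, 34, 36, 40}; there are 12 of them.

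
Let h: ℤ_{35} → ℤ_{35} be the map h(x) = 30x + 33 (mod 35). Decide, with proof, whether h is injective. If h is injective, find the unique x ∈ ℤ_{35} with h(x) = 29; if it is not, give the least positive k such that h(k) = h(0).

7

We have gcd(30, 35) = 5 > 1. Taking u = 0 and v = 7: h(0) = 33 and h(7) = 30·7 + 33 = 243 ≡ 33 (mod 35).
So h(0) = h(7) while 0 ≠ 7, therefore h is not injective.
Since h is not injective, we find the least positive k with h(k) = h(0): this means 30k ≡ 0 (mod 35), i.e. 35 ∣ 30k. Since gcd(30, 35) = 5, dividing through by 5 this holds exactly when 7 ∣ 6k, and as gcd(6, 7) = 1, exactly when 7 ∣ k.
The smallest positive such k is 7.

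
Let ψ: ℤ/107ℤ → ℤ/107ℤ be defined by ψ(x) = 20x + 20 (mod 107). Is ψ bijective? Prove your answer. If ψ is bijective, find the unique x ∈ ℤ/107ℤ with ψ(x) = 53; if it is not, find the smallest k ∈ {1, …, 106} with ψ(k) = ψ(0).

If ψ(s) = ψ(t), then 20s ≡ 20t (mod 107). Because gcd(20, 107) = 1, we may cancel 20 to get s ≡ t (mod 107).
We now compute 20⁻¹ mod 107 explicitly. Euclid's algorithm: 107 = 5·20 + 7, 20 = 2·7 + 6, 7 = 1·6 + 1; back-substituting gives 1 = 91·20 − 17·107, so 20⁻¹ ≡ 91 (mod 107).
Then y ↦ 91(y − 20) is a two-sided inverse to ψ, so every y ∈ ℤ/107ℤ has a preimage.
Therefore ψ is bijective.
Since ψ is bijective, we find ψ⁻¹(53): we need 20x ≡ 53 − 20 ≡ 33 (mod 107). Using 20⁻¹ = 91: x ≡ 91·33 = 3003 = 28·107 + 7, so x = 7.
Check: ψ(7) = 20·7 + 20 = 160 = 1·107 + 53 ≡ 53 (mod 107).

7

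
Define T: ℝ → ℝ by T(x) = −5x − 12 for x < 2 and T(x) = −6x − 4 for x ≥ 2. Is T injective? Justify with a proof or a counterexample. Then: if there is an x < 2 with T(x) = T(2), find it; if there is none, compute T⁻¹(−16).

Both pieces are strictly decreasing (slopes −5 and −6), so each is injective on its own interval.
The left piece maps (−∞, 2) onto (−22, ∞); the right piece maps [2, ∞) onto (−∞, −16].
These images overlap. In particular T(2) = −16 (right piece), and solving −5x − 12 = −16 on the left piece gives x = 4/5 < 2.
So T(4/5) = T(2) with 4/5 ≠ 2, and T is not injective. This x = 4/5 is the requested value below 2.

4/5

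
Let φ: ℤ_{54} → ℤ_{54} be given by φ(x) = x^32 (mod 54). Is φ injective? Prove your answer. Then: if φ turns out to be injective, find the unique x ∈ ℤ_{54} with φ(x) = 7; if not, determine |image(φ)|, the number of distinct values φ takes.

φ(0) = 0^32 = 0.
φ(6): Repeated squaring mod 54: 6^1 ≡ 6, 6^2 ≡ 6² = 36, 6^4 ≡ 36² = 1296 ≡ 0, 6^8 ≡ 0² = 0, 6^16 ≡ 0² = 0, 6^32 ≡ 0² = 0. So 6^32 ≡ 0 (mod 54).
So φ(0) = φ(6) = 0 while 0 ≠ 6, so φ is not injective.
Since φ is not injective, we determine |image(φ)|. Computing x^32 mod 54 for each x (by repeated squaring, reducing mod 54 at every step), the values φ(0), φ(1), …, φ(53) are: 0, 1, 22, 27, 52, 7, 0, 13, 10, 27, 46, 31, 0, 43, 16, 27, 4, 19, 0, 37, 40, 27, 34, 25, 0, 49, 28, 27, 28, 49, 0, 25, 34, 27, 40, 37, 0, 19, 4, 27, 16, 43, 0, 31, 46, 27, 10, 13, 0, 7, 52, 27, 22, 1.
The distinct values are {0, 1, 4, 7, 10, 13, 16, 19, 22, 25, 27, 28, 31, 34, 37, 40, 43, 46, 49, 52}; there are 20 of them.

20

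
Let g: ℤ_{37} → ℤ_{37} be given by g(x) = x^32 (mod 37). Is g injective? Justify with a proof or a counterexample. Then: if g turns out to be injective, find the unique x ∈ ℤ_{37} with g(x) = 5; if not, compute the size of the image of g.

10

g(1) = 1^32 = 1.
g(6): Repeated squaring mod 37: 6^1 ≡ 6, 6^2 ≡ 6² = 36, 6^4 ≡ 36² = 1296 ≡ 1, 6^8 ≡ 1² = 1, 6^16 ≡ 1² = 1, 6^32 ≡ 1² = 1. So 6^32 ≡ 1 (mod 37).
So g(1) = g(6) = 1 while 1 ≠ 6, therefore g is not injective.
Since g is not injective, we determine |image(g)|. Computing x^32 mod 37 for each x (by repeated squaring, reducing mod 37 at every step), the values g(0), g(1), …, g(36) are: 0, 1, 7, 16, 12, 9, 1, 9, 10, 34, 26, 10, 7, 12, 26, 33, 33, 34, 16, 16, 34, 33, 33, 26, 12, 7, 10, 26, 34, 10, 9, 1, 9, 12, 16, 7, 1.
The distinct values are {0, 1, 7, 9, 10, 12, 16, 26, 33, 34}; there are 10 of them.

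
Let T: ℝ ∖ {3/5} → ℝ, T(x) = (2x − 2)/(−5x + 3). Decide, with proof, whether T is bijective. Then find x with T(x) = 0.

If T(x) = −2/5, cross-multiplying gives −5(2x − 2) = 2(−5x + 3), which simplifies to 10 = 6 — false.  So −2/5 has no preimage and T is not surjective.
So T is not bijective.
Solving T(x) = 0: cross-multiplying gives 2x − 2 = 0(−5x + 3), which rearranges to 2x = 2, so x = 1.

1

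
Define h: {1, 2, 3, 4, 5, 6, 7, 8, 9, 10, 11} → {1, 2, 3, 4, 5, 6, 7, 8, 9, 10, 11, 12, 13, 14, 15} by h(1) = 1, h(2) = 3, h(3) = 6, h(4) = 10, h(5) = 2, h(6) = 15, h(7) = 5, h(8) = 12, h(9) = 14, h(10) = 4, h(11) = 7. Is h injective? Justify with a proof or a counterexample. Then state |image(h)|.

11

The values h(1), …, h(11) are 1, 3, 6, 10, 2, 15, 5, 12, 14, 4, 7 — all distinct.
So h(x_1) = h(x_2) only when x_1 = x_2, and h is injective.
The image of h is {1, 2, 3, 4, 5, 6, 7, 10, 12, 14, 15}, which has 11 elements.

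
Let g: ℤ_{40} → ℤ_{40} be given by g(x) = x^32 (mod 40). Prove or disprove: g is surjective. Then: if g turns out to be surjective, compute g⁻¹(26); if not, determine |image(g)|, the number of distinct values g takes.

4

g(1) = 1^32 = 1.
g(3): Repeated squaring mod 40: 3^1 ≡ 3, 3^2 ≡ 3² = 9, 3^4 ≡ 9² = 81 ≡ 1, 3^8 ≡ 1² = 1, 3^16 ≡ 1² = 1, 3^32 ≡ 1² = 1. So 3^32 ≡ 1 (mod 40).
So g(1) = g(3) = 1 while 1 ≠ 3, hence g is not injective.
A non-injective map from the 40-element set ℤ_{40} to itself takes at most 39 distinct values, so it cannot be surjective. Therefore g is not surjective.
Since g is not surjective, we determine |image(g)|. Computing x^32 mod 40 for each x (by repeated squaring, reducing mod 40 at every step), the values g(0), g(1), …, g(39) are: 0, 1, 16, 1, 16, 25, 16, 1, 16, 1, 0, 1, 16, 1, 16, 25, 16, 1, 16, 1, 0, 1, 16, 1, 16, 25, 16, 1, 16, 1, 0, 1, 16, 1, 16, 25, 16, 1, 16, 1.
The distinct values are {0, 1, 16, 25}; there are 4 of them.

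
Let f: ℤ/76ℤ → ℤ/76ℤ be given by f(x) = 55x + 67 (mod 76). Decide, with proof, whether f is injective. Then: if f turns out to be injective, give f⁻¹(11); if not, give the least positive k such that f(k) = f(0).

Recall: injectivity means: for all a, b in the domain, f(a) = f(b) implies a = b.
If f(a) = f(b), then 55a ≡ 55b (mod 76). Because gcd(55, 76) = 1, we may cancel 55 to get a ≡ b (mod 76).
Hence f is injective.
We now compute 55⁻¹ mod 76 explicitly. Euclid's algorithm: 76 = 1·55 + 21, 55 = 2·21 + 13, 21 = 1·13 + 8, 13 = 1·8 + 5, 8 = 1·5 + 3, 5 = 1·3 + 2, 3 = 1·2 + 1; back-substituting gives 1 = 47·55 − 34·76, so 55⁻¹ ≡ 47 (mod 76).
Since f is injective, we compute f⁻¹(11): solve 55x + 67 ≡ 11 (mod 76), i.e. 55x ≡ 20 (mod 76).
Multiplying by 55⁻¹ = 47 gives x ≡ 47·20 = 940 = 12·76 + 28 ≡ 28 (mod 76).
Check: f(28) = 55·28 + 67 = 1607 = 21·76 + 11 ≡ 11 (mod 76).

28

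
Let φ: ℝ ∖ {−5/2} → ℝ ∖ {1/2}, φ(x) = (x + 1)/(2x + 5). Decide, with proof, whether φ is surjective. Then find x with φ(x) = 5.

-8/3

For any y ≠ 1/2, solving y(2x + 5) = x + 1 for x gives a well-defined x ≠ −5/2. So φ is surjective.
Solving φ(x) = 5: cross-multiplying gives x + 1 = 5(2x + 5), which rearranges to −9x = 24, so x = −8/3.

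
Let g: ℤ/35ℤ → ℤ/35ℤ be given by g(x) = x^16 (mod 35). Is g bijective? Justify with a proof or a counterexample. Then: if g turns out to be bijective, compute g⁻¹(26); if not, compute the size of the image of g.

g(3): Repeated squaring mod 35: 3^1 ≡ 3, 3^2 ≡ 3² = 9, 3^4 ≡ 9² = 81 ≡ 11, 3^8 ≡ 11² = 121 ≡ 16, 3^16 ≡ 16² = 256 ≡ 11. So 3^16 ≡ 11 (mod 35).
g(4): Repeated squaring mod 35: 4^1 ≡ 4, 4^2 ≡ 4² = 16, 4^4 ≡ 16² = 256 ≡ 11, 4^8 ≡ 11² = 121 ≡ 16, 4^16 ≡ 16² = 256 ≡ 11. So 4^16 ≡ 11 (mod 35).
So g(3) = g(4) = 11 while 3 ≠ 4, thus g is not injective, hence not bijective.
Since g is not bijective, we determine |image(g)|. Computing x^16 mod 35 for each x (by repeated squaring, reducing mod 35 at every step), the values g(0), g(1), …, g(34) are: 0, 1, 16, 11, 11, 30, 1, 21, 1, 16, 25, 11, 16, 1, 21, 15, 16, 11, 11, 16, 15, 21, 1, 16, 11, 25, 16, 1, 21, 1, 30, 11, 11, 16, 1.
The distinct values are {0, 1, 11, 15, 16, 21, 25, 30}; there are 8 of them.

8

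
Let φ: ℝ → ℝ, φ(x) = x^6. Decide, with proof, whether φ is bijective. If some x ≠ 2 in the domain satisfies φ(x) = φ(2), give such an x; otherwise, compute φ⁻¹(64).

φ(2) = 64 = (−2)^6 = φ(−2) (since 6 is even), with 2 ≠ −2. So φ is not injective, hence not bijective.
For the follow-up, such an x exists: taking x = −2 ∈ ℝ gives φ(−2) = 64 = φ(2) with −2 ≠ 2.

-2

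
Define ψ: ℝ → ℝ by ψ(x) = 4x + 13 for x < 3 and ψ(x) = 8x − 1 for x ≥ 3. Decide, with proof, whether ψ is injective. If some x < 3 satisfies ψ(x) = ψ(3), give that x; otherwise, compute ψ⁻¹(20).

Both pieces are strictly increasing (slopes 4 and 8), so each is injective on its own interval.
The left piece maps (−∞, 3) onto (−∞, 25); the right piece maps [3, ∞) onto [23, ∞).
These images overlap. In particular ψ(3) = 23 (right piece), and solving 4x + 13 = 23 on the left piece gives x = 5/2 < 3.
So ψ(5/2) = ψ(3) with 5/2 ≠ 3, and ψ is not injective. This x = 5/2 is the requested value below 3.

5/2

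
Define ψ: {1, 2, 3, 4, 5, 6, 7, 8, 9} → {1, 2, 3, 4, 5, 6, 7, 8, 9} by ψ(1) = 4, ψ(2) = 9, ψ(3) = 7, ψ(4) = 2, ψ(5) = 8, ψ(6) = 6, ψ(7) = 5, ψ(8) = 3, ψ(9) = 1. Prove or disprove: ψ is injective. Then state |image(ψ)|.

The values ψ(1), …, ψ(9) are 4, 9, 7, 2, 8, 6, 5, 3, 1 — all distinct.
So ψ(s) = ψ(t) only when s = t, and ψ is injective.
The image of ψ is {1, 2, 3, 4, 5, 6, 7, 8, 9}, which has 9 elements.

9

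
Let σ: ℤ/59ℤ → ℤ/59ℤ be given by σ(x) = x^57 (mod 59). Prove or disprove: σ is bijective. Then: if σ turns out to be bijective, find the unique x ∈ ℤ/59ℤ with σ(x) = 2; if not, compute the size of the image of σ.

Since 59 is prime, the nonzero elements of ℤ/59ℤ form a cyclic group of order 58.
As gcd(57, 58) = 1, raising to the 57th power is a bijection on this group: if a^57 ≡ b^57 then (ab^{−1})^57 = 1, and the only element of order dividing gcd(57, 58) = 1 is 1, so a = b.
With σ(0) = 0 this makes σ injective on all of ℤ/59ℤ, hence bijective (finite equal-size domain and codomain). In particular σ is bijective.
Since σ is bijective, we find the preimage of 2. The inverse of x ↦ x^57 on (ℤ/59ℤ)^× is x ↦ x^57, because 57·57 = 3249 = 56·58 + 1 ≡ 1 (mod 58) and x^{58} = 1 for x ≠ 0 (Fermat). So σ⁻¹(2) = 2^57 mod 59.
Repeated squaring mod 59: 2^1 ≡ 2, 2^2 ≡ 2² = 4, 2^4 ≡ 4² = 16, 2^8 ≡ 16² = 256 ≡ 20, 2^16 ≡ 20² = 400 ≡ 46, 2^32 ≡ 46² = 2116 ≡ 51. Since 57 = 32 + 16 + 8 + 1, 2^57 ≡ 51·46·20·2: 51·46 = 2346 ≡ 45, then 45·20 = 900 ≡ 15, then 15·2 = 30. So 2^57 ≡ 30 (mod 59).
Hence σ⁻¹(2) = 30.

30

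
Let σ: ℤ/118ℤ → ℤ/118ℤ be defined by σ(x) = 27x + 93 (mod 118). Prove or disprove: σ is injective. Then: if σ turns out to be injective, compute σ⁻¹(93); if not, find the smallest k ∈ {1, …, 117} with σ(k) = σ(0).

0

Recall: injectivity means: for all s, t in the domain, σ(s) = σ(t) implies s = t.
Suppose σ(s) = σ(t) in ℤ/118ℤ. Then 27s + 93 ≡ 27t + 93 (mod 118), therefore 27(s − t) ≡ 0 (mod 118).
Since gcd(27, 118) = 1, 27 is invertible modulo 118, so s − t ≡ 0 (mod 118), i.e. s = t.
So σ is injective.
We now compute 27⁻¹ mod 118 explicitly. Euclid's algorithm: 118 = 4·27 + 10, 27 = 2·10 + 7, 10 = 1·7 + 3, 7 = 2·3 + 1; back-substituting gives 1 = 35·27 − 8·118, so 27⁻¹ ≡ 35 (mod 118).
Since σ is injective, we compute σ⁻¹(93): solve 27x + 93 ≡ 93 (mod 118), i.e. 27x ≡ 0 (mod 118).
Multiplying by 27⁻¹ = 35 gives x ≡ 35·0 = 0 ≡ 0 (mod 118).
Check: σ(0) = 27·0 + 93 = 93 ≡ 93 (mod 118).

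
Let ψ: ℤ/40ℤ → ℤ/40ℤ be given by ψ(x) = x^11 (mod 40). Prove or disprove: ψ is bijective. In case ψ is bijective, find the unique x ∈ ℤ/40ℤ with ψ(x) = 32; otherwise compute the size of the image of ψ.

25

ψ(0) = 0^11 = 0.
ψ(10): Repeated squaring mod 40: 10^1 ≡ 10, 10^2 ≡ 10² = 100 ≡ 20, 10^4 ≡ 20² = 400 ≡ 0, 10^8 ≡ 0² = 0. Since 11 = 8 + 2 + 1, 10^11 ≡ 0·20·10: 0·20 = 0, then 0·10 = 0. So 10^11 ≡ 0 (mod 40).
So ψ(0) = ψ(10) = 0 while 0 ≠ 10, thus ψ is not injective, hence not bijective.
Since ψ is not bijective, we determine |image(ψ)|. Computing x^11 mod 40 for each x (by repeated squaring, reducing mod 40 at every step), the values ψ(0), ψ(1), …, ψ(39) are: 0, 1, 8, 27, 24, 5, 16, 23, 32, 9, 0, 11, 8, 37, 24, 15, 16, 33, 32, 19, 0, 21, 8, 7, 24, 25, 16, 3, 32, 29, 0, 31, 8, 17, 24, 35, 16, 13, 32, 39.
The distinct values are {0, 1, 3, 5, 7, 8, 9, 11, 13, 15, 16, 17, 19, 21, 23, 24, 25, 27, 29, 31, 32, 33, 35, 37, 39}; there are 25 of them.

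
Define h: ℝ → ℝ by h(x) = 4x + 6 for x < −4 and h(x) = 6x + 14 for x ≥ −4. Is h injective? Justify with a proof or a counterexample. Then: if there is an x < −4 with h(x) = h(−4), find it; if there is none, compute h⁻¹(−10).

Both pieces are strictly increasing (slopes 4 and 6), so each is injective on its own interval.
The left piece maps (−∞, −4) onto (−∞, −10); the right piece maps [−4, ∞) onto [−10, ∞).
These images are disjoint, so no value is attained by both pieces. So h is injective.
Because the two images are disjoint, no x < −4 has h(x) = h(−4), so we compute h⁻¹(−10): −10 lies in [−10, ∞), so solve 6x + 14 = −10: x = (−10 − 14)/6 = −4.

-4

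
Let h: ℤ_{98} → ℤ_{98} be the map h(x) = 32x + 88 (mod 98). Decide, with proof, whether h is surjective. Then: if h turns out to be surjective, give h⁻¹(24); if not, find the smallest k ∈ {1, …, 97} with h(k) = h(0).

49

Since gcd(32, 98) = 2, we have 32x ≡ 0 (mod 2) for all x, so h(x) ≡ 0 (mod 2).
But 1 ≢ 0 (mod 2), so 1 ∈ ℤ_{98} has no preimage. So h is not surjective.
Since h is not surjective, we find the least positive k with h(k) = h(0): this means 32k ≡ 0 (mod 98), i.e. 98 ∣ 32k. Since gcd(32, 98) = 2, dividing through by 2 this holds exactly when 49 ∣ 16k, and as gcd(16, 49) = 1, exactly when 49 ∣ k.
The smallest positive such k is 49.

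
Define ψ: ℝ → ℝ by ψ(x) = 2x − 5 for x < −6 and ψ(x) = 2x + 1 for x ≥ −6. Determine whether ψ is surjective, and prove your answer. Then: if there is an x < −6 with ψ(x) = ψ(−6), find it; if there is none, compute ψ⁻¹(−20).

-15/2

Both pieces are strictly increasing (slopes 2 and 2), so each is injective on its own interval.
The left piece maps (−∞, −6) onto (−∞, −17); the right piece maps [−6, ∞) onto [−11, ∞).
The union (−∞, −17) ∪ [−11, ∞) omits the interval between −17 and −11; in particular −17 has no preimage. So ψ is not surjective.
Because the two images are disjoint, no x < −6 has ψ(x) = ψ(−6), so we compute ψ⁻¹(−20): −20 lies in (−∞, −17), so solve 2x − 5 = −20: x = (−20 + 5)/2 = −15/2.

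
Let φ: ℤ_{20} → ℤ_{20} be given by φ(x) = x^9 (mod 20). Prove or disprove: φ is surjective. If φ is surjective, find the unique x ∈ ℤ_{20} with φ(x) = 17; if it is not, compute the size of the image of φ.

φ(0) = 0^9 = 0.
φ(10): Repeated squaring mod 20: 10^1 ≡ 10, 10^2 ≡ 10² = 100 ≡ 0, 10^4 ≡ 0² = 0, 10^8 ≡ 0² = 0. Since 9 = 8 + 1, 10^9 ≡ 0·10: 0·10 = 0. So 10^9 ≡ 0 (mod 20).
So φ(0) = φ(10) = 0 while 0 ≠ 10, hence φ is not injective.
A non-injective map from the 20-element set ℤ_{20} to itself takes at most 19 distinct values, so it cannot be surjective. Thus φ is not surjective.
Since φ is not surjective, we determine |image(φ)|. Computing x^9 mod 20 for each x (by repeated squaring, reducing mod 20 at every step), the values φ(0), φ(1), …, φ(19) are: 0, 1, 12, 3, 4, 5, 16, 7, 8, 9, 0, 11, 12, 13, 4, 15, 16, 17, 8, 19.
The distinct values are {0, 1, 3, 4, 5, 7, 8, 9, 11, 12, 13, 15, 16, 17, 19}; there are 15 of them.

15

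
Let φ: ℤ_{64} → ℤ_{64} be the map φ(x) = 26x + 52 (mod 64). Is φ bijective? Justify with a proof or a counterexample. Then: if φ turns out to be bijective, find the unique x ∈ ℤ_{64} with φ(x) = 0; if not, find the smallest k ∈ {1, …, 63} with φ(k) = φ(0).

Recall that φ is injective when φ(s) = φ(t) forces s = t.
We have gcd(26, 64) = 2 > 1. Taking s = 0 and t = 32: φ(0) = 52 and φ(32) = 26·32 + 52 = 884 ≡ 52 (mod 64).
So φ(0) = φ(32) while 0 ≠ 32, thus φ is not injective, hence not bijective.
Since φ is not bijective, we find the least positive k with φ(k) = φ(0): this means 26k ≡ 0 (mod 64), i.e. 64 ∣ 26k. Since gcd(26, 64) = 2, dividing through by 2 this holds exactly when 32 ∣ 13k, and as gcd(13, 32) = 1, exactly when 32 ∣ k.
The smallest positive such k is 32.

32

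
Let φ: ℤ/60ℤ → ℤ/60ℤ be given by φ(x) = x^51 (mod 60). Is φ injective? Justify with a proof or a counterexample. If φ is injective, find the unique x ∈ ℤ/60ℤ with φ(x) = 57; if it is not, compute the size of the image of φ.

φ(0) = 0^51 = 0.
φ(30): Repeated squaring mod 60: 30^1 ≡ 30, 30^2 ≡ 30² = 900 ≡ 0, 30^4 ≡ 0² = 0, 30^8 ≡ 0² = 0, 30^16 ≡ 0² = 0, 30^32 ≡ 0² = 0. Since 51 = 32 + 16 + 2 + 1, 30^51 ≡ 0·0·0·30: 0·0 = 0, then 0·0 = 0, then 0·30 = 0. So 30^51 ≡ 0 (mod 60).
So φ(0) = φ(30) = 0 while 0 ≠ 30, therefore φ is not injective.
Since φ is not injective, we determine |image(φ)|. Computing x^51 mod 60 for each x (by repeated squaring, reducing mod 60 at every step), the values φ(0), φ(1), …, φ(59) are: 0, 1, 8, 27, 4, 5, 36, 43, 32, 9, 40, 11, 48, 37, 44, 15, 16, 53, 12, 19, 20, 21, 28, 47, 24, 25, 56, 3, 52, 29, 0, 31, 8, 57, 4, 35, 36, 13, 32, 39, 40, 41, 48, 7, 44, 45, 16, 23, 12, 49, 20, 51, 28, 17, 24, 55, 56, 33, 52, 59.
The distinct values are {0, 1, 3, 4, 5, 7, 8, 9, 11, 12, 13, 15, 16, 17, 19, 20, 21, 23, 24, 25, 27, 28, 29, 31, 32, 33, 35, 36, 37, 39, 40, 41, 43, 44, 45, 47, 48, 49, 51, 52, 53, 55, 56, 57, 59}; there are 45 of them.

45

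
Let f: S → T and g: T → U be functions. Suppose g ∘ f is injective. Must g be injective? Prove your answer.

not injective

No. Take S = {1}, T = {1, 2, 3, 4}, U = {1, 2, 3, 4}, f(a) = a for each a ∈ S, and g(b) = 3 if b ∈ {3, 4} else g(b) = b.
Then g ∘ f = f is injective (S ⊂ T and f is the inclusion), but g(3) = g(4) = 3 with 3 ≠ 4, so g is not injective.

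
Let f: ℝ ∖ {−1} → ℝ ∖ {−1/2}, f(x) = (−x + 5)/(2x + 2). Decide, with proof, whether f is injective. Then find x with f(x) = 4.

Suppose f(u) = f(v). Cross-multiplying: (−u + 5)(2v + 2) = (−v + 5)(2u + 2).
Expanding both sides and cancelling the symmetric terms leaves −12·(u − v) = 0. Since −12 ≠ 0, u = v. Therefore f is injective.
Solving f(x) = 4: cross-multiplying gives −x + 5 = 4(2x + 2), which rearranges to −9x = 3, so x = −1/3.

-1/3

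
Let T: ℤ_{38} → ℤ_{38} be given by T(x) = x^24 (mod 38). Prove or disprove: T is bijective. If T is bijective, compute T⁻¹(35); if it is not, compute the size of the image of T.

T(3): Repeated squaring mod 38: 3^1 ≡ 3, 3^2 ≡ 3² = 9, 3^4 ≡ 9² = 81 ≡ 5, 3^8 ≡ 5² = 25, 3^16 ≡ 25² = 625 ≡ 17. Since 24 = 16 + 8, 3^24 ≡ 17·25: 17·25 = 425 ≡ 7. So 3^24 ≡ 7 (mod 38).
T(5): Repeated squaring mod 38: 5^1 ≡ 5, 5^2 ≡ 5² = 25, 5^4 ≡ 25² = 625 ≡ 17, 5^8 ≡ 17² = 289 ≡ 23, 5^16 ≡ 23² = 529 ≡ 35. Since 24 = 16 + 8, 5^24 ≡ 35·23: 35·23 = 805 ≡ 7. So 5^24 ≡ 7 (mod 38).
So T(3) = T(5) = 7 while 3 ≠ 5, hence T is not injective, hence not bijective.
Since T is not bijective, we determine |image(T)|. Computing x^24 mod 38 for each x (by repeated squaring, reducing mod 38 at every step), the values T(0), T(1), …, T(37) are: 0, 1, 26, 7, 30, 7, 30, 1, 20, 11, 30, 1, 20, 11, 26, 11, 26, 7, 20, 19, 20, 7, 26, 11, 26, 11, 20, 1, 30, 11, 20, 1, 30, 7, 30, 7, 26, 1.
The distinct values are {0, 1, 7, 11, 19, 20, 26, 30}; there are 8 of them.

8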